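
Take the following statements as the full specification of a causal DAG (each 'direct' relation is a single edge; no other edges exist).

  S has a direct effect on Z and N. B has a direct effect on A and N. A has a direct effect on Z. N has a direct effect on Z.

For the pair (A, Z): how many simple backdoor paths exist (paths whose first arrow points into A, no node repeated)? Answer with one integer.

A backdoor path from A to Z is any simple undirected path whose first edge points into A (i.e. leaves A via a parent).
Parents of A: {B}.
Enumerating:
  P1: A <- B -> N <- S -> Z
  P2: A <- B -> N -> Z
That exhausts the simple backdoor paths. Count: 2.

2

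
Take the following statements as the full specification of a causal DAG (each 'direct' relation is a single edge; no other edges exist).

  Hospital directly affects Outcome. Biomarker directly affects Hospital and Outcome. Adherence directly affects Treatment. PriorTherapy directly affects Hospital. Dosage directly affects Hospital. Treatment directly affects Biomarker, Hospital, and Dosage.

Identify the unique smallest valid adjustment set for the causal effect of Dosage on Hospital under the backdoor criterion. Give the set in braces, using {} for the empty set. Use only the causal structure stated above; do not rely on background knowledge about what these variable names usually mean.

Variables eligible for adjustment (non-descendants of Dosage, excluding Dosage and Hospital): {Adherence, Biomarker, PriorTherapy, Treatment}.
Backdoor paths from Dosage to Hospital:
  P1: Dosage <- Treatment -> Biomarker -> Hospital
  P2: Dosage <- Treatment -> Biomarker -> Outcome <- Hospital
  P3: Dosage <- Treatment -> Hospital
The empty set is not sufficient: P1 (Dosage <- Treatment -> Biomarker -> Hospital) has no collider blocking it and no conditioned non-collider, so it is open.
Try {Treatment}:
  P1: blocked at fork node Treatment ∈ conditioning set.
  P2: blocked at fork node Treatment ∈ conditioning set.
  P3: blocked at fork node Treatment ∈ conditioning set.
{Treatment} contains no descendant of Dosage and blocks every backdoor path.
No other singleton works — e.g. {PriorTherapy} leaves P1 open — so {Treatment} is the unique smallest valid adjustment set.

{Treatment}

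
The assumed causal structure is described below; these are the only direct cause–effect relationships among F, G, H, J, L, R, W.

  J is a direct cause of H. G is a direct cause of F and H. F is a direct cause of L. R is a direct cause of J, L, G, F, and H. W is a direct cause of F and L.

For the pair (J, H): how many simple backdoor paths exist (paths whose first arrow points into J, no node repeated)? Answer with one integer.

5

A backdoor path from J to H is any simple undirected path whose first edge points into J (i.e. leaves J via a parent).
Parents of J: {R}.
Enumerating:
  P1: J <- R -> G -> H
  P2: J <- R -> H
  P3: J <- R -> F <- G -> H
  P4: J <- R -> L <- W -> F <- G -> H
  P5: J <- R -> L <- F <- G -> H
That exhausts the simple backdoor paths. Count: 5.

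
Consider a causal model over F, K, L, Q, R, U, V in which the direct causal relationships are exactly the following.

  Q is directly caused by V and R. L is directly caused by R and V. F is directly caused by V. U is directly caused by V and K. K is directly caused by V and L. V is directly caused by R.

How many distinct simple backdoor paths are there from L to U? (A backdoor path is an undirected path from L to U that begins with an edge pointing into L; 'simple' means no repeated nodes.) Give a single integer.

6

A backdoor path from L to U is any simple undirected path whose first edge points into L (i.e. leaves L via a parent).
Parents of L: {R, V}.
Enumerating:
  P1: L <- R -> V -> K -> U
  P2: L <- R -> V -> U
  P3: L <- R -> Q <- V -> K -> U
  P4: L <- R -> Q <- V -> U
  P5: L <- V -> K -> U
  P6: L <- V -> U
That exhausts the simple backdoor paths. Count: 6.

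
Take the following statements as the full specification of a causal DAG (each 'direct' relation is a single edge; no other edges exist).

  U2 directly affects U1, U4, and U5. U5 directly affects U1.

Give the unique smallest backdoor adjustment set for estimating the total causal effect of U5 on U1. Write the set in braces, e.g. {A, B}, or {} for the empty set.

{U2}

Variables eligible for adjustment (non-descendants of U5, excluding U5 and U1): {U2, U4}.
Backdoor paths from U5 to U1:
  P1: U5 <- U2 -> U1
The empty set is not sufficient: P1 (U5 <- U2 -> U1) has no collider blocking it and no conditioned non-collider, so it is open.
Try {U2}:
  P1: blocked at fork node U2 ∈ conditioning set.
{U2} contains no descendant of U5 and blocks every backdoor path.
No other singleton works — e.g. {U4} leaves P1 open — so {U2} is the unique smallest valid adjustment set.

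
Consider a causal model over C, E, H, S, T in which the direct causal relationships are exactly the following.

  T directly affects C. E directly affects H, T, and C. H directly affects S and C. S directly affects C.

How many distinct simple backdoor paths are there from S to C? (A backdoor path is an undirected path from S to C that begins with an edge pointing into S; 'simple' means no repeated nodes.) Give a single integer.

3

A backdoor path from S to C is any simple undirected path whose first edge points into S (i.e. leaves S via a parent).
Parents of S: {H}.
Enumerating:
  P1: S <- H <- E -> T -> C
  P2: S <- H <- E -> C
  P3: S <- H -> C
That exhausts the simple backdoor paths. Count: 3.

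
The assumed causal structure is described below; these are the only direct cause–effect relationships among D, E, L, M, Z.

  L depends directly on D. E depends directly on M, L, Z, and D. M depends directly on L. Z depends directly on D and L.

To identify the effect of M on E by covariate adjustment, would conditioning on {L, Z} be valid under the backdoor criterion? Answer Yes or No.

Backdoor paths from M to E (paths whose first edge points into M):
  P1: M <- L <- D -> Z -> E
  P2: M <- L <- D -> E
  P3: M <- L -> Z <- D -> E
  P4: M <- L -> Z -> E
  P5: M <- L -> E
Condition 1 (no descendant of M in the set): holds — descendants of M are {E}; none are in {L, Z}.
Condition 2 (every backdoor path blocked by {L, Z}):
  P1: blocked at chain node L ∈ conditioning set.
  P2: blocked at chain node L ∈ conditioning set.
  P3: blocked at fork node L ∈ conditioning set.
  P4: blocked at fork node L ∈ conditioning set.
  P5: blocked at fork node L ∈ conditioning set.
{L, Z} satisfies the backdoor criterion.

Yes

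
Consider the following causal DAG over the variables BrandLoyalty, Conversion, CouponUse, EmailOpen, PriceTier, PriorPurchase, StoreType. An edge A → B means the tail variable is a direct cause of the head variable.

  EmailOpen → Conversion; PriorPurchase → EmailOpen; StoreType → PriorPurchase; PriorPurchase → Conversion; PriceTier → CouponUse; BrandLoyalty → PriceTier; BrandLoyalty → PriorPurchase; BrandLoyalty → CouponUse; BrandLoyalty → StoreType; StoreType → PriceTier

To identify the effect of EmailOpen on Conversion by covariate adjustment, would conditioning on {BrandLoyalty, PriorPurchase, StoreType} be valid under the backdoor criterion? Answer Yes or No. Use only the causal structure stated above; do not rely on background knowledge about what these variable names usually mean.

Yes

Backdoor paths from EmailOpen to Conversion (paths whose first edge points into EmailOpen):
  P1: EmailOpen <- PriorPurchase -> Conversion
Condition 1 (no descendant of EmailOpen in the set): holds — descendants of EmailOpen are {Conversion}; none are in {BrandLoyalty, PriorPurchase, StoreType}.
Condition 2 (every backdoor path blocked by {BrandLoyalty, PriorPurchase, StoreType}):
  P1: blocked at fork node PriorPurchase ∈ conditioning set.
{BrandLoyalty, PriorPurchase, StoreType} satisfies the backdoor criterion.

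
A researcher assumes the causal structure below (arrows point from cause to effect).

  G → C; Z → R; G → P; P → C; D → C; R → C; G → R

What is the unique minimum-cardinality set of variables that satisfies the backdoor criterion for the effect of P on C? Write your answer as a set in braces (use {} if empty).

{G}

Variables eligible for adjustment (non-descendants of P, excluding P and C): {D, G, R, Z}.
Backdoor paths from P to C:
  P1: P <- G -> R -> C
  P2: P <- G -> C
The empty set is not sufficient: P1 (P <- G -> R -> C) has no collider blocking it and no conditioned non-collider, so it is open.
Try {G}:
  P1: blocked at fork node G ∈ conditioning set.
  P2: blocked at fork node G ∈ conditioning set.
{G} contains no descendant of P and blocks every backdoor path.
No other singleton works — e.g. {Z} leaves P1 open — so {G} is the unique smallest valid adjustment set.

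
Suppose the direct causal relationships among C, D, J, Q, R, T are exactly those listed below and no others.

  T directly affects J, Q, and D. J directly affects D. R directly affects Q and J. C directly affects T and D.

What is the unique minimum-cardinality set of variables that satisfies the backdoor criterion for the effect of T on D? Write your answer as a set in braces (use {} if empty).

Variables eligible for adjustment (non-descendants of T, excluding T and D): {C, R}.
Backdoor paths from T to D:
  P1: T <- C -> D
The empty set is not sufficient: P1 (T <- C -> D) has no collider blocking it and no conditioned non-collider, so it is open.
Try {C}:
  P1: blocked at fork node C ∈ conditioning set.
{C} contains no descendant of T and blocks every backdoor path.
No other singleton works — e.g. {R} leaves P1 open — so {C} is the unique smallest valid adjustment set.

{C}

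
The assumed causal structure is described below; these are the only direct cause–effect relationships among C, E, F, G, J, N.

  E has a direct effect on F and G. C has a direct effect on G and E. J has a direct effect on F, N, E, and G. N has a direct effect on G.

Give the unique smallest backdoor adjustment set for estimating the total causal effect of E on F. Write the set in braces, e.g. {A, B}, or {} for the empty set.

Variables eligible for adjustment (non-descendants of E, excluding E and F): {C, J, N}.
Backdoor paths from E to F:
  P1: E <- C -> G <- J -> F
  P2: E <- C -> G <- N <- J -> F
  P3: E <- J -> F
The empty set is not sufficient: P3 (E <- J -> F) has no collider blocking it and no conditioned non-collider, so it is open.
Try {J}:
  P1: blocked at collider G (neither it nor any descendant is in the conditioning set).
  P2: blocked at collider G (neither it nor any descendant is in the conditioning set).
  P3: blocked at fork node J ∈ conditioning set.
{J} contains no descendant of E and blocks every backdoor path.
No other singleton works — e.g. {C} leaves P3 open — so {J} is the unique smallest valid adjustment set.

{J}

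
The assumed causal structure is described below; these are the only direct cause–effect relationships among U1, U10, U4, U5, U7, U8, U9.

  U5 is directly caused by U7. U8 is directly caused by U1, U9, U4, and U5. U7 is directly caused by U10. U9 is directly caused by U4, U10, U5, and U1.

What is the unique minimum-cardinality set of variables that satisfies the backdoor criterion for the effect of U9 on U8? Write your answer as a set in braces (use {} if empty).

Variables eligible for adjustment (non-descendants of U9, excluding U9 and U8): {U1, U10, U4, U5, U7}.
Backdoor paths from U9 to U8:
  P1: U9 <- U10 -> U7 -> U5 -> U8
  P2: U9 <- U4 -> U8
  P3: U9 <- U1 -> U8
  P4: U9 <- U5 -> U8
The empty set is not sufficient: P1 (U9 <- U10 -> U7 -> U5 -> U8) has no collider blocking it and no conditioned non-collider, so it is open.
Try {U1, U4, U5}:
  P1: blocked at chain node U5 ∈ conditioning set.
  P2: blocked at fork node U4 ∈ conditioning set.
  P3: blocked at fork node U1 ∈ conditioning set.
  P4: blocked at fork node U5 ∈ conditioning set.
{U1, U4, U5} contains no descendant of U9 and blocks every backdoor path.
Every element of {U1, U4, U5} is needed (dropping U1 leaves P3 open; dropping U4 leaves P2 open; dropping U5 leaves P1 open), so no proper subset is valid.
Among all size-3 subsets of the eligible variables, only {U1, U4, U5} blocks every backdoor path, so it is the unique smallest valid adjustment set.

{U1, U4, U5}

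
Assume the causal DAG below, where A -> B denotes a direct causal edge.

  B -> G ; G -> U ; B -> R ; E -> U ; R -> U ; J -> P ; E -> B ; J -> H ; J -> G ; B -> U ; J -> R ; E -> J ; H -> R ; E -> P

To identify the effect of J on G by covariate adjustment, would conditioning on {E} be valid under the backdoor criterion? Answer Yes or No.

Backdoor paths from J to G (paths whose first edge points into J):
  P1: J <- E -> B -> R -> U <- G
  P2: J <- E -> B -> G
  P3: J <- E -> B -> U <- G
  P4: J <- E -> U <- B -> G
  P5: J <- E -> U <- R <- B -> G
  P6: J <- E -> U <- G
Condition 1 (no descendant of J in the set): holds — descendants of J are {G, H, P, R, U}; none are in {E}.
Condition 2 (every backdoor path blocked by {E}):
  P1: blocked at fork node E ∈ conditioning set.
  P2: blocked at fork node E ∈ conditioning set.
  P3: blocked at fork node E ∈ conditioning set.
  P4: blocked at fork node E ∈ conditioning set.
  P5: blocked at fork node E ∈ conditioning set.
  P6: blocked at fork node E ∈ conditioning set.
{E} satisfies the backdoor criterion.

Yes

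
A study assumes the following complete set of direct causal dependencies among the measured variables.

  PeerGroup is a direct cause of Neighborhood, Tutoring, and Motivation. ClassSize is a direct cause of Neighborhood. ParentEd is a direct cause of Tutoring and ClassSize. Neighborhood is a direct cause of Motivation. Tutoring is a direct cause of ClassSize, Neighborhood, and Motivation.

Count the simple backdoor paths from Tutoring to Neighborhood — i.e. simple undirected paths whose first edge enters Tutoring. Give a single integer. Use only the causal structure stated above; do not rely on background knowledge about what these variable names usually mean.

3

A backdoor path from Tutoring to Neighborhood is any simple undirected path whose first edge points into Tutoring (i.e. leaves Tutoring via a parent).
Parents of Tutoring: {ParentEd, PeerGroup}.
Enumerating:
  P1: Tutoring <- ParentEd -> ClassSize -> Neighborhood
  P2: Tutoring <- PeerGroup -> Neighborhood
  P3: Tutoring <- PeerGroup -> Motivation <- Neighborhood
That exhausts the simple backdoor paths. Count: 3.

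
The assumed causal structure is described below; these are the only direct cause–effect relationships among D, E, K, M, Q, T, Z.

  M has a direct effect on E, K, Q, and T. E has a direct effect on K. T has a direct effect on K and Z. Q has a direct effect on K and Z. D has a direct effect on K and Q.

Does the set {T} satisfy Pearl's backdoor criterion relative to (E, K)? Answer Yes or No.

Backdoor paths from E to K (paths whose first edge points into E):
  P1: E <- M -> Q <- D -> K
  P2: E <- M -> Q -> K
  P3: E <- M -> Q -> Z <- T -> K
  P4: E <- M -> T -> K
  P5: E <- M -> T -> Z <- Q <- D -> K
  P6: E <- M -> T -> Z <- Q -> K
  P7: E <- M -> K
Condition 1 (no descendant of E in the set): holds — descendants of E are {K}; none are in {T}.
Condition 2 (every backdoor path blocked by {T}):
  P1: blocked at collider Q (neither it nor any descendant is in the conditioning set).
  P2: open — no interior node is in the conditioning set.
  P3: blocked at collider Z (neither it nor any descendant is in the conditioning set).
  P4: blocked at chain node T ∈ conditioning set.
  P5: blocked at chain node T ∈ conditioning set.
  P6: blocked at chain node T ∈ conditioning set.
  P7: open — no interior node is in the conditioning set.
{T} does not satisfy the backdoor criterion.

No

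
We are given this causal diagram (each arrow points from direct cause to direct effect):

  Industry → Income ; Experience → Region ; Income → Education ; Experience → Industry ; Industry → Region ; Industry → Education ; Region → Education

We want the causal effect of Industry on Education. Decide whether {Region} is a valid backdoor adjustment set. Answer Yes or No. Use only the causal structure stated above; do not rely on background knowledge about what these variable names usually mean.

Backdoor paths from Industry to Education (paths whose first edge points into Industry):
  P1: Industry <- Experience -> Region -> Education
Condition 1 (no descendant of Industry in the set): FAILS — Region is a descendant of Industry.
Condition 2 (every backdoor path blocked by {Region}):
  P1: blocked at chain node Region ∈ conditioning set.
{Region} does not satisfy the backdoor criterion.

No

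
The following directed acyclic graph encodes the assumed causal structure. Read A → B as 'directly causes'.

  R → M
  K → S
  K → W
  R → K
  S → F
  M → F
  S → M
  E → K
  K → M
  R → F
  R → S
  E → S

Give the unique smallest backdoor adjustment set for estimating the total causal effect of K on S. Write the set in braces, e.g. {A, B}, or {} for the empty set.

{E, R}

Variables eligible for adjustment (non-descendants of K, excluding K and S): {E, R}.
Backdoor paths from K to S:
  P1: K <- R -> S
  P2: K <- R -> M <- S
  P3: K <- R -> M -> F <- S
  P4: K <- R -> F <- S
  P5: K <- R -> F <- M <- S
  P6: K <- E -> S
The empty set is not sufficient: P1 (K <- R -> S) has no collider blocking it and no conditioned non-collider, so it is open.
Try {E, R}:
  P1: blocked at fork node R ∈ conditioning set.
  P2: blocked at fork node R ∈ conditioning set.
  P3: blocked at fork node R ∈ conditioning set.
  P4: blocked at fork node R ∈ conditioning set.
  P5: blocked at fork node R ∈ conditioning set.
  P6: blocked at fork node E ∈ conditioning set.
{E, R} contains no descendant of K and blocks every backdoor path.
Every element of {E, R} is needed (dropping E leaves P6 open; dropping R leaves P1 open), so no proper subset is valid.
Among all size-2 subsets of the eligible variables, only {E, R} blocks every backdoor path, so it is the unique smallest valid adjustment set.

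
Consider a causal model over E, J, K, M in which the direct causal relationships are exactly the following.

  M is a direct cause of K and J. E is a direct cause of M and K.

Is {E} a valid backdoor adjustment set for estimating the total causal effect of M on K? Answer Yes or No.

Yes

Backdoor paths from M to K (paths whose first edge points into M):
  P1: M <- E -> K
Condition 1 (no descendant of M in the set): holds — descendants of M are {J, K}; none are in {E}.
Condition 2 (every backdoor path blocked by {E}):
  P1: blocked at fork node E ∈ conditioning set.
{E} satisfies the backdoor criterion.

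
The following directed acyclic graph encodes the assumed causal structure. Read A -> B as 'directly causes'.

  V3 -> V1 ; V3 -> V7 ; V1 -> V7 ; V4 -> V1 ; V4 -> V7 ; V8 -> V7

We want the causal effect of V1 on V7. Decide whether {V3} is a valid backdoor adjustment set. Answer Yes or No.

No

Backdoor paths from V1 to V7 (paths whose first edge points into V1):
  P1: V1 <- V4 -> V7
  P2: V1 <- V3 -> V7
Condition 1 (no descendant of V1 in the set): holds — descendants of V1 are {V7}; none are in {V3}.
Condition 2 (every backdoor path blocked by {V3}):
  P1: open — no interior node is in the conditioning set.
  P2: blocked at fork node V3 ∈ conditioning set.
{V3} does not satisfy the backdoor criterion.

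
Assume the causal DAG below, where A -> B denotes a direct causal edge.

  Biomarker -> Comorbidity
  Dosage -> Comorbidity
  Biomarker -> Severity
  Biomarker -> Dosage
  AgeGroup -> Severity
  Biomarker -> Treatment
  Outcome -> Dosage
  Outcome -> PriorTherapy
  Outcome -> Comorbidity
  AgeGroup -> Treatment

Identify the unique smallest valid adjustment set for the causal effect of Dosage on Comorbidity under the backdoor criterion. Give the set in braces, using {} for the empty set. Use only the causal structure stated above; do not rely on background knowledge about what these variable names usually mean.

{Biomarker, Outcome}

Variables eligible for adjustment (non-descendants of Dosage, excluding Dosage and Comorbidity): {AgeGroup, Biomarker, Outcome, PriorTherapy, Severity, Treatment}.
Backdoor paths from Dosage to Comorbidity:
  P1: Dosage <- Biomarker -> Comorbidity
  P2: Dosage <- Outcome -> Comorbidity
The empty set is not sufficient: P1 (Dosage <- Biomarker -> Comorbidity) has no collider blocking it and no conditioned non-collider, so it is open.
Try {Biomarker, Outcome}:
  P1: blocked at fork node Biomarker ∈ conditioning set.
  P2: blocked at fork node Outcome ∈ conditioning set.
{Biomarker, Outcome} contains no descendant of Dosage and blocks every backdoor path.
Every element of {Biomarker, Outcome} is needed (dropping Biomarker leaves P1 open; dropping Outcome leaves P2 open), so no proper subset is valid.
Among all size-2 subsets of the eligible variables, only {Biomarker, Outcome} blocks every backdoor path, so it is the unique smallest valid adjustment set.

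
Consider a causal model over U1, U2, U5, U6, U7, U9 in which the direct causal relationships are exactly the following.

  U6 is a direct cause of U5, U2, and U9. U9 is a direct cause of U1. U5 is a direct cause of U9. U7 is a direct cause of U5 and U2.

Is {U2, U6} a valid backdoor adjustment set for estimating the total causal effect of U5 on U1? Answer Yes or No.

Yes

Backdoor paths from U5 to U1 (paths whose first edge points into U5):
  P1: U5 <- U6 -> U9 -> U1
  P2: U5 <- U7 -> U2 <- U6 -> U9 -> U1
Condition 1 (no descendant of U5 in the set): holds — descendants of U5 are {U1, U9}; none are in {U2, U6}.
Condition 2 (every backdoor path blocked by {U2, U6}):
  P1: blocked at fork node U6 ∈ conditioning set.
  P2: blocked at fork node U6 ∈ conditioning set.
{U2, U6} satisfies the backdoor criterion.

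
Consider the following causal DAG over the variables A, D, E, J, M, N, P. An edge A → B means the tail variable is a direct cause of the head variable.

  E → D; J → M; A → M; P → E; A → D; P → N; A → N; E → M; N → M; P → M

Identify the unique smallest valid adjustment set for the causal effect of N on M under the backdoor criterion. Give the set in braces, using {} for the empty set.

{A, P}

Variables eligible for adjustment (non-descendants of N, excluding N and M): {A, D, E, J, P}.
Backdoor paths from N to M:
  P1: N <- P -> E -> D <- A -> M
  P2: N <- P -> E -> M
  P3: N <- P -> M
  P4: N <- A -> D <- E <- P -> M
  P5: N <- A -> D <- E -> M
  P6: N <- A -> M
The empty set is not sufficient: P2 (N <- P -> E -> M) has no collider blocking it and no conditioned non-collider, so it is open.
Try {A, P}:
  P1: blocked at fork node P ∈ conditioning set.
  P2: blocked at fork node P ∈ conditioning set.
  P3: blocked at fork node P ∈ conditioning set.
  P4: blocked at fork node A ∈ conditioning set.
  P5: blocked at fork node A ∈ conditioning set.
  P6: blocked at fork node A ∈ conditioning set.
{A, P} contains no descendant of N and blocks every backdoor path.
Every element of {A, P} is needed (dropping A leaves P6 open; dropping P leaves P2 open), so no proper subset is valid.
Among all size-2 subsets of the eligible variables, only {A, P} blocks every backdoor path, so it is the unique smallest valid adjustment set.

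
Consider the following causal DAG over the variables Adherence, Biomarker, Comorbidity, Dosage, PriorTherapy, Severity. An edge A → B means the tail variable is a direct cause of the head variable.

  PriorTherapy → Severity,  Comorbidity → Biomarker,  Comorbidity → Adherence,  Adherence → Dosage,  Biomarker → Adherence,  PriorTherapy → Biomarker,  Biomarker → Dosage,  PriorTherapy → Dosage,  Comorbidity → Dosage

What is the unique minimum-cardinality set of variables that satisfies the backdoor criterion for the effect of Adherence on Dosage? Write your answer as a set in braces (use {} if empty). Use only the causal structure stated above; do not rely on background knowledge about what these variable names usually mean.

Variables eligible for adjustment (non-descendants of Adherence, excluding Adherence and Dosage): {Biomarker, Comorbidity, PriorTherapy, Severity}.
Backdoor paths from Adherence to Dosage:
  P1: Adherence <- Comorbidity -> Biomarker <- PriorTherapy -> Dosage
  P2: Adherence <- Comorbidity -> Biomarker -> Dosage
  P3: Adherence <- Comorbidity -> Dosage
  P4: Adherence <- Biomarker <- PriorTherapy -> Dosage
  P5: Adherence <- Biomarker <- Comorbidity -> Dosage
  P6: Adherence <- Biomarker -> Dosage
The empty set is not sufficient: P2 (Adherence <- Comorbidity -> Biomarker -> Dosage) has no collider blocking it and no conditioned non-collider, so it is open.
Try {Biomarker, Comorbidity}:
  P1: blocked at fork node Comorbidity ∈ conditioning set.
  P2: blocked at fork node Comorbidity ∈ conditioning set.
  P3: blocked at fork node Comorbidity ∈ conditioning set.
  P4: blocked at chain node Biomarker ∈ conditioning set.
  P5: blocked at chain node Biomarker ∈ conditioning set.
  P6: blocked at fork node Biomarker ∈ conditioning set.
{Biomarker, Comorbidity} contains no descendant of Adherence and blocks every backdoor path.
Every element of {Biomarker, Comorbidity} is needed (dropping Biomarker leaves P4 open; dropping Comorbidity leaves P1 open), so no proper subset is valid.
Among all size-2 subsets of the eligible variables, only {Biomarker, Comorbidity} blocks every backdoor path, so it is the unique smallest valid adjustment set.

{Biomarker, Comorbidity}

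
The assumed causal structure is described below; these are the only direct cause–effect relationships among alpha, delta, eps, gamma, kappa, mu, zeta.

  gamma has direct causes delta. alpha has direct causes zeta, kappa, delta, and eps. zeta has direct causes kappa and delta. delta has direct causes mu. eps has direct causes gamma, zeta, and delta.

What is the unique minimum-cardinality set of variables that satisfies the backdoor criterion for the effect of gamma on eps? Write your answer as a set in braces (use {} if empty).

{delta}

Variables eligible for adjustment (non-descendants of gamma, excluding gamma and eps): {delta, kappa, mu, zeta}.
Backdoor paths from gamma to eps:
  P1: gamma <- delta -> zeta <- kappa -> alpha <- eps
  P2: gamma <- delta -> zeta -> eps
  P3: gamma <- delta -> zeta -> alpha <- eps
  P4: gamma <- delta -> eps
  P5: gamma <- delta -> alpha <- kappa -> zeta -> eps
  P6: gamma <- delta -> alpha <- zeta -> eps
  P7: gamma <- delta -> alpha <- eps
The empty set is not sufficient: P2 (gamma <- delta -> zeta -> eps) has no collider blocking it and no conditioned non-collider, so it is open.
Try {delta}:
  P1: blocked at fork node delta ∈ conditioning set.
  P2: blocked at fork node delta ∈ conditioning set.
  P3: blocked at fork node delta ∈ conditioning set.
  P4: blocked at fork node delta ∈ conditioning set.
  P5: blocked at fork node delta ∈ conditioning set.
  P6: blocked at fork node delta ∈ conditioning set.
  P7: blocked at fork node delta ∈ conditioning set.
{delta} contains no descendant of gamma and blocks every backdoor path.
No other singleton works — e.g. {kappa} leaves P2 open — so {delta} is the unique smallest valid adjustment set.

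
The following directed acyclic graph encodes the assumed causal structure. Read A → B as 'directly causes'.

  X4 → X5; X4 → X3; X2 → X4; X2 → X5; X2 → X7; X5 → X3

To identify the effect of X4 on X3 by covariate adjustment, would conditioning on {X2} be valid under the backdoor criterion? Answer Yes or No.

Yes

Backdoor paths from X4 to X3 (paths whose first edge points into X4):
  P1: X4 <- X2 -> X5 -> X3
Condition 1 (no descendant of X4 in the set): holds — descendants of X4 are {X3, X5}; none are in {X2}.
Condition 2 (every backdoor path blocked by {X2}):
  P1: blocked at fork node X2 ∈ conditioning set.
{X2} satisfies the backdoor criterion.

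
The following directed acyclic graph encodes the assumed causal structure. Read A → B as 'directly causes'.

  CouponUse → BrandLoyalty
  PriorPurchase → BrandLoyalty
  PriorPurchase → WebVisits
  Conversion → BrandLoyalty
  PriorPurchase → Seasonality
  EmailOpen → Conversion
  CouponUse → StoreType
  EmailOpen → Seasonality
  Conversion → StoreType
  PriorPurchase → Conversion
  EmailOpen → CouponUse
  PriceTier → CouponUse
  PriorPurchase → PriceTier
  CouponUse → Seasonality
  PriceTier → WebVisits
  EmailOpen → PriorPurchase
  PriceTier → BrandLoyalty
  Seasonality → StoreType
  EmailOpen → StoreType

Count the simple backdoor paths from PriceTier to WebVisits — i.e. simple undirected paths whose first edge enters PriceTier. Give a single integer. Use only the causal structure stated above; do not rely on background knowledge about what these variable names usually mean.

A backdoor path from PriceTier to WebVisits is any simple undirected path whose first edge points into PriceTier (i.e. leaves PriceTier via a parent).
Parents of PriceTier: {PriorPurchase}.
Enumerating:
  P1: PriceTier <- PriorPurchase -> WebVisits
That exhausts the simple backdoor paths. Count: 1.

1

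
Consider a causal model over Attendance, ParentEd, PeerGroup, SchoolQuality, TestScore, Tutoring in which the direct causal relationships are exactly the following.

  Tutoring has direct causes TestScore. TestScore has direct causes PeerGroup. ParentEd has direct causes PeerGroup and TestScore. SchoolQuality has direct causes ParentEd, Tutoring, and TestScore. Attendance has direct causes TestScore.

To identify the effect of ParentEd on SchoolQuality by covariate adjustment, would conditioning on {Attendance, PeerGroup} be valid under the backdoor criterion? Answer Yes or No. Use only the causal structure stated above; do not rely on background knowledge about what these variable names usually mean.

Backdoor paths from ParentEd to SchoolQuality (paths whose first edge points into ParentEd):
  P1: ParentEd <- PeerGroup -> TestScore -> Tutoring -> SchoolQuality
  P2: ParentEd <- PeerGroup -> TestScore -> SchoolQuality
  P3: ParentEd <- TestScore -> Tutoring -> SchoolQuality
  P4: ParentEd <- TestScore -> SchoolQuality
Condition 1 (no descendant of ParentEd in the set): holds — descendants of ParentEd are {SchoolQuality}; none are in {Attendance, PeerGroup}.
Condition 2 (every backdoor path blocked by {Attendance, PeerGroup}):
  P1: blocked at fork node PeerGroup ∈ conditioning set.
  P2: blocked at fork node PeerGroup ∈ conditioning set.
  P3: open — no interior node is in the conditioning set.
  P4: open — no interior node is in the conditioning set.
{Attendance, PeerGroup} does not satisfy the backdoor criterion.

No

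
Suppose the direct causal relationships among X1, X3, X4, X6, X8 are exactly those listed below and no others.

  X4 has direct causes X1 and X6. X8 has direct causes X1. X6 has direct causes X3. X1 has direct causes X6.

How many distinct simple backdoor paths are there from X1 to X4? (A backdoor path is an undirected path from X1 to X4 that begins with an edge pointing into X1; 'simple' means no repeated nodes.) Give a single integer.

1

A backdoor path from X1 to X4 is any simple undirected path whose first edge points into X1 (i.e. leaves X1 via a parent).
Parents of X1: {X6}.
Enumerating:
  P1: X1 <- X6 -> X4
That exhausts the simple backdoor paths. Count: 1.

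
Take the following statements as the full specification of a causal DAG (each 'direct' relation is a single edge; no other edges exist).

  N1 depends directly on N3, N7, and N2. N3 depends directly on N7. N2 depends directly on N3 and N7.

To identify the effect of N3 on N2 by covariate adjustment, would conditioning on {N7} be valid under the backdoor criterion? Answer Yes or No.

Yes

Backdoor paths from N3 to N2 (paths whose first edge points into N3):
  P1: N3 <- N7 -> N2
  P2: N3 <- N7 -> N1 <- N2
Condition 1 (no descendant of N3 in the set): holds — descendants of N3 are {N1, N2}; none are in {N7}.
Condition 2 (every backdoor path blocked by {N7}):
  P1: blocked at fork node N7 ∈ conditioning set.
  P2: blocked at fork node N7 ∈ conditioning set.
{N7} satisfies the backdoor criterion.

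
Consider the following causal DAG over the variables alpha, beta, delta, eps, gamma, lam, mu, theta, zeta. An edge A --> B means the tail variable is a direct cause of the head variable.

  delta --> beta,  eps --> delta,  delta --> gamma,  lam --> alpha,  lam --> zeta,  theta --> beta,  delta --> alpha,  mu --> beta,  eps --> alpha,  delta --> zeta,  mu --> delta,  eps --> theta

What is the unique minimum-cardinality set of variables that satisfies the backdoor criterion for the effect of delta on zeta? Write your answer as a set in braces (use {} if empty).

{}

Variables eligible for adjustment (non-descendants of delta, excluding delta and zeta): {eps, lam, mu, theta}.
Backdoor paths from delta to zeta:
  P1: delta <- eps -> alpha <- lam -> zeta
  P2: delta <- mu -> beta <- theta <- eps -> alpha <- lam -> zeta
Each backdoor path contains an unconditioned collider, so every path is already blocked with the empty conditioning set:
  P1: blocked at collider alpha (neither it nor any descendant is in the conditioning set).
  P2: blocked at collider beta (neither it nor any descendant is in the conditioning set).
The empty set is therefore the unique smallest valid set.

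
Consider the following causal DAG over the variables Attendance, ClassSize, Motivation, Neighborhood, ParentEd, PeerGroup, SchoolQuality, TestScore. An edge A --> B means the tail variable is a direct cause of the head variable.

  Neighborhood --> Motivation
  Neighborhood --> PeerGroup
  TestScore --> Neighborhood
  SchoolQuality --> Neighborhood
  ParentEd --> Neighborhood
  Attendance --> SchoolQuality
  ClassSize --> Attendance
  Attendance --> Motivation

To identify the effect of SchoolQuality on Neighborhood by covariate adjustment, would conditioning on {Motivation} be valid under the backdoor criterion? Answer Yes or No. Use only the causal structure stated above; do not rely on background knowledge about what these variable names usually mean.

No

Backdoor paths from SchoolQuality to Neighborhood (paths whose first edge points into SchoolQuality):
  P1: SchoolQuality <- Attendance -> Motivation <- Neighborhood
Condition 1 (no descendant of SchoolQuality in the set): FAILS — Motivation is a descendant of SchoolQuality.
Condition 2 (every backdoor path blocked by {Motivation}):
  P1: open — collider(s) Motivation are conditioned on (or have a conditioned descendant) and no non-collider on the path is in the set.
{Motivation} does not satisfy the backdoor criterion.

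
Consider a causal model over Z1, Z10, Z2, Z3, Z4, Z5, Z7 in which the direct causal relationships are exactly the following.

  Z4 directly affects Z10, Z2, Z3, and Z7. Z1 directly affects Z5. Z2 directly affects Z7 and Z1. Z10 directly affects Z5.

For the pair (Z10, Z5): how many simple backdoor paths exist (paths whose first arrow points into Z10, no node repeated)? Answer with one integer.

A backdoor path from Z10 to Z5 is any simple undirected path whose first edge points into Z10 (i.e. leaves Z10 via a parent).
Parents of Z10: {Z4}.
Enumerating:
  P1: Z10 <- Z4 -> Z2 -> Z1 -> Z5
  P2: Z10 <- Z4 -> Z7 <- Z2 -> Z1 -> Z5
That exhausts the simple backdoor paths. Count: 2.

2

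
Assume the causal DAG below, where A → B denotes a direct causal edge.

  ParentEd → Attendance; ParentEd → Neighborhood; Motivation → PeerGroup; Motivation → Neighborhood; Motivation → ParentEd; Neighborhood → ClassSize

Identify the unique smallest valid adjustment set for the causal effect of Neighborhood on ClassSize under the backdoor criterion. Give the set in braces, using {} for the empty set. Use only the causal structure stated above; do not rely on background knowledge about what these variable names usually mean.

{}

Variables eligible for adjustment (non-descendants of Neighborhood, excluding Neighborhood and ClassSize): {Attendance, Motivation, ParentEd, PeerGroup}.
Backdoor paths from Neighborhood to ClassSize:
  (none)
With no backdoor paths the empty set already satisfies the criterion, and it is trivially minimal.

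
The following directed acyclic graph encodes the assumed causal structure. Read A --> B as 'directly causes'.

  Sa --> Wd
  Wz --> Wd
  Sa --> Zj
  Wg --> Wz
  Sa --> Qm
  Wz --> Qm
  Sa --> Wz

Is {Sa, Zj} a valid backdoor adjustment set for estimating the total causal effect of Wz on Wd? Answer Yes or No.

Yes

Backdoor paths from Wz to Wd (paths whose first edge points into Wz):
  P1: Wz <- Sa -> Wd
Condition 1 (no descendant of Wz in the set): holds — descendants of Wz are {Qm, Wd}; none are in {Sa, Zj}.
Condition 2 (every backdoor path blocked by {Sa, Zj}):
  P1: blocked at fork node Sa ∈ conditioning set.
{Sa, Zj} satisfies the backdoor criterion.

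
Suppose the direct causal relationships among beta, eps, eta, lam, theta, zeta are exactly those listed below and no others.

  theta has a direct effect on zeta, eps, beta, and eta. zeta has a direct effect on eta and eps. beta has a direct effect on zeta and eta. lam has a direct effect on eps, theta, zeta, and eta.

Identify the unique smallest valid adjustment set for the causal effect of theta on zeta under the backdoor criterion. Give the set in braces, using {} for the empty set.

{lam}

Variables eligible for adjustment (non-descendants of theta, excluding theta and zeta): {lam}.
Backdoor paths from theta to zeta:
  P1: theta <- lam -> zeta
  P2: theta <- lam -> eta <- beta -> zeta
  P3: theta <- lam -> eta <- zeta
  P4: theta <- lam -> eps <- zeta
The empty set is not sufficient: P1 (theta <- lam -> zeta) has no collider blocking it and no conditioned non-collider, so it is open.
Try {lam}:
  P1: blocked at fork node lam ∈ conditioning set.
  P2: blocked at fork node lam ∈ conditioning set.
  P3: blocked at fork node lam ∈ conditioning set.
  P4: blocked at fork node lam ∈ conditioning set.
{lam} contains no descendant of theta and blocks every backdoor path.
{lam} is the unique smallest valid adjustment set.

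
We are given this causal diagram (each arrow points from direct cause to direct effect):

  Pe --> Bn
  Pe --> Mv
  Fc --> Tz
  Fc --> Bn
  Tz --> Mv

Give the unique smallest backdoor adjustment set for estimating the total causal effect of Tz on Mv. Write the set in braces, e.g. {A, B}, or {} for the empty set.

Variables eligible for adjustment (non-descendants of Tz, excluding Tz and Mv): {Bn, Fc, Pe}.
Backdoor paths from Tz to Mv:
  P1: Tz <- Fc -> Bn <- Pe -> Mv
Each backdoor path contains an unconditioned collider, so every path is already blocked with the empty conditioning set:
  P1: blocked at collider Bn (neither it nor any descendant is in the conditioning set).
The empty set is therefore the unique smallest valid set.

{}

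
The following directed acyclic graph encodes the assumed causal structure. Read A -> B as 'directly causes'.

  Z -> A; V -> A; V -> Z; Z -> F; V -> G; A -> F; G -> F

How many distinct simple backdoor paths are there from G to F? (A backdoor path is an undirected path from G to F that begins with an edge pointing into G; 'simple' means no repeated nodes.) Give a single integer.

A backdoor path from G to F is any simple undirected path whose first edge points into G (i.e. leaves G via a parent).
Parents of G: {V}.
Enumerating:
  P1: G <- V -> Z -> A -> F
  P2: G <- V -> Z -> F
  P3: G <- V -> A <- Z -> F
  P4: G <- V -> A -> F
That exhausts the simple backdoor paths. Count: 4.

4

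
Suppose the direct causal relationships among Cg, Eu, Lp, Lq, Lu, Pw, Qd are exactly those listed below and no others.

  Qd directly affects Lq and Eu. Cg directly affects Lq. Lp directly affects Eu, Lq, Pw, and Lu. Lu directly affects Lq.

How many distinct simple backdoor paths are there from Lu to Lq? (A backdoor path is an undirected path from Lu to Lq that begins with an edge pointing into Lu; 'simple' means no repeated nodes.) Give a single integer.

2

A backdoor path from Lu to Lq is any simple undirected path whose first edge points into Lu (i.e. leaves Lu via a parent).
Parents of Lu: {Lp}.
Enumerating:
  P1: Lu <- Lp -> Eu <- Qd -> Lq
  P2: Lu <- Lp -> Lq
That exhausts the simple backdoor paths. Count: 2.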